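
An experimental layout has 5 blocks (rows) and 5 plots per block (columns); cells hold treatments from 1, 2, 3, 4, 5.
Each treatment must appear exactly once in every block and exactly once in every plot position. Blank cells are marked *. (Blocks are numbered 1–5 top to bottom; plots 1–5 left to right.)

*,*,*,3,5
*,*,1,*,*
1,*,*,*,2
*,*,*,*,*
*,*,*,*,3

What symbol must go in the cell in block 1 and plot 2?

Block 2, plot 5: block 2 has {1} and plot 5 has {2, 3, 5}, leaving only 4.
Block 4, plot 5: block 4 has {} and plot 5 has {2, 3, 4, 5}, leaving only 1.
Block 1, plot 2 is narrowed to {1, 2, 4}.
If it were 2, then block 1, plot 3 would be left with no valid symbol.
If it were 4, then block 1, plot 3 would be left with no valid symbol.
So block 1, plot 2 must be 1.

1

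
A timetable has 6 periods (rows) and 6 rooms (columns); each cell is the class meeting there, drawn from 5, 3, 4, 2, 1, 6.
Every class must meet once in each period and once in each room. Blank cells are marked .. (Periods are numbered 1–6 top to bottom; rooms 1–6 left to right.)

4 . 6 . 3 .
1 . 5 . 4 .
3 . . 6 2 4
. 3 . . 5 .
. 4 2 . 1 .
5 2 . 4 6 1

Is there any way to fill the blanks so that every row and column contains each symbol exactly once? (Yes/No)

Yes

No period or room among the givens repeats a symbol, and propagating forced cells runs into no contradiction.
One valid completion exists (for instance, 4 1 6 5 3 2 / 1 6 5 2 4 3 / 3 5 1 6 2 4 / 2 3 4 1 5 6 / 6 4 2 3 1 5 / 5 2 3 4 6 1).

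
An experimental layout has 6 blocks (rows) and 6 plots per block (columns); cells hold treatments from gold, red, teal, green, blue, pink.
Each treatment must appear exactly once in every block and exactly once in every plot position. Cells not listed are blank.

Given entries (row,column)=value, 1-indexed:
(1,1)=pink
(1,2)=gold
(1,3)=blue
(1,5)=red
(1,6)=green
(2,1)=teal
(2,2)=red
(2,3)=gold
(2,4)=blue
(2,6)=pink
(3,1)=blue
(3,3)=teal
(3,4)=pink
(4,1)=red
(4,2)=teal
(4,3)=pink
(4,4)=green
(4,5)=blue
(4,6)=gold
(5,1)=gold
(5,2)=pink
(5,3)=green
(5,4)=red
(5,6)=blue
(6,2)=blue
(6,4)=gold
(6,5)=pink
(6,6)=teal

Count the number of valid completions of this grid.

Block 1, plot 4: eliminating its block and plot leaves {teal}.
Block 2, plot 5: eliminating its block and plot leaves {green}.
Block 3, plot 2: eliminating its block and plot leaves {green}.
Block 3, plot 5: eliminating its block and plot leaves {gold, green}.
Block 3, plot 6: eliminating its block and plot leaves {red}.
Block 5, plot 5: eliminating its block and plot leaves {teal}.
Block 6, plot 1: eliminating its block and plot leaves {green}.
Block 6, plot 3: eliminating its block and plot leaves {red}.
Only one assignment across all blanks avoids any block or plot repeat, giving 1 completion.

1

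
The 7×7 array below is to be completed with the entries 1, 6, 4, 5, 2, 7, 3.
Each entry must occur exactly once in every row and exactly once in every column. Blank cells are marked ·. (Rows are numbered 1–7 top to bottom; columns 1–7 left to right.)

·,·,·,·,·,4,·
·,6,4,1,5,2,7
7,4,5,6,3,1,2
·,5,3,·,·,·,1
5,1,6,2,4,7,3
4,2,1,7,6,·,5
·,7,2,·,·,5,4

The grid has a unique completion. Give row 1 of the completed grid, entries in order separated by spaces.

1 3 7 5 2 4 6

Row 1, column 2: row 1 has {4} and column 2 has {1, 6, 4, 5, 2, 7}, leaving only 3.
Row 1, column 3: row 1 has {4, 3} and column 3 has {1, 6, 4, 5, 2, 3}, leaving only 7.
Row 1, column 4: row 1 has {4, 7, 3} and column 4 has {1, 6, 2, 7}, leaving only 5.
Row 1, column 7: row 1 has {4, 5, 7, 3} and column 7 has {1, 4, 5, 2, 7, 3}, leaving only 6.
Row 2, column 1: row 2 has {1, 6, 4, 5, 2, 7} and column 1 has {4, 5, 7}, leaving only 3.
Row 4, column 4: row 4 has {1, 5, 3} and column 4 has {1, 6, 5, 2, 7}, leaving only 4.
Row 4, column 6: row 4 has {1, 4, 5, 3} and column 6 has {1, 4, 5, 2, 7}, leaving only 6.
Row 4, column 1: row 4 has {1, 6, 4, 5, 3} and column 1 has {4, 5, 7, 3}, leaving only 2.
Row 1, column 1: row 1 has {6, 4, 5, 7, 3} and column 1 has {4, 5, 2, 7, 3}, leaving only 1.
Row 1, column 5: row 1 has {1, 6, 4, 5, 7, 3} and column 5 has {6, 4, 5, 3}, leaving only 2.
So row 1 reads: 1 3 7 5 2 4 6.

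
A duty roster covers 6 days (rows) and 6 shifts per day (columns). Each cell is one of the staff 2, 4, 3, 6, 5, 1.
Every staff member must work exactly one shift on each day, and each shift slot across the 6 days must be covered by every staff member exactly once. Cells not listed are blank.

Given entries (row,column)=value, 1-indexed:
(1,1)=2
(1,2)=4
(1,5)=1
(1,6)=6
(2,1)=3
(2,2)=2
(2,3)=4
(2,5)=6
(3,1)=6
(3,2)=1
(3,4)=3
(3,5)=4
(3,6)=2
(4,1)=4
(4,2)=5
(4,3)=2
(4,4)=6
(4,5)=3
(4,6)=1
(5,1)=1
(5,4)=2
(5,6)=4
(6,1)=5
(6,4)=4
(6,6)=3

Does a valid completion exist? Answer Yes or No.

Yes

No day or shift among the givens repeats a symbol, and propagating forced cells runs into no contradiction.
One valid completion exists (for instance, 2 4 3 5 1 6 / 3 2 4 1 6 5 / 6 1 5 3 4 2 / 4 5 2 6 3 1 / 1 3 6 2 5 4 / 5 6 1 4 2 3).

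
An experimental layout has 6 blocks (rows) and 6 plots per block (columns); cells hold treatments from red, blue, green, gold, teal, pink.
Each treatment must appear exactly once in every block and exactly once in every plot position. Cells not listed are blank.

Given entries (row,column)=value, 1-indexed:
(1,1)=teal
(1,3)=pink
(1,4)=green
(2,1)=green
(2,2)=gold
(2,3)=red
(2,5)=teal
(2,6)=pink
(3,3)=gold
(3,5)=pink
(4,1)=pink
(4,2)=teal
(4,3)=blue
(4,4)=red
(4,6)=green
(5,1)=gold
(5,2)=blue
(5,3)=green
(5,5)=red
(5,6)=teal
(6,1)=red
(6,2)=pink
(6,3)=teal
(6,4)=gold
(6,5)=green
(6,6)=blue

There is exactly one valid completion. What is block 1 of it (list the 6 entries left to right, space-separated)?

teal red pink green blue gold

Block 1, plot 2: block 1 has {green, teal, pink} and plot 2 has {blue, gold, teal, pink}, leaving only red.
Block 1, plot 6: block 1 has {red, green, teal, pink} and plot 6 has {blue, green, teal, pink}, leaving only gold.
Block 1, plot 5: block 1 has {red, green, gold, teal, pink} and plot 5 has {red, green, teal, pink}, leaving only blue.
So block 1 reads: teal red pink green blue gold.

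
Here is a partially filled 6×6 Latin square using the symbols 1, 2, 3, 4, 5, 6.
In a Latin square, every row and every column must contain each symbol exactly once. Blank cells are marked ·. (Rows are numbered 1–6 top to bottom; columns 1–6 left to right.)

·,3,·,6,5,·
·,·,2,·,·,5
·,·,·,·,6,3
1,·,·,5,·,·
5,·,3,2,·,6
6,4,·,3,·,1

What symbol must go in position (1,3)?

1

Row 5, column 2: row 5 has {2, 3, 5, 6} and column 2 has {3, 4}, leaving only 1.
Row 2, column 2: row 2 has {2, 5} and column 2 has {1, 3, 4}, leaving only 6.
Row 4, column 2: row 4 has {1, 5} and column 2 has {1, 3, 4, 6}, leaving only 2.
Row 3, column 2: row 3 has {3, 6} and column 2 has {1, 2, 3, 4, 6}, leaving only 5.
Row 4, column 6: row 4 has {1, 2, 5} and column 6 has {1, 3, 5, 6}, leaving only 4.
Row 1, column 6: row 1 has {3, 5, 6} and column 6 has {1, 3, 4, 5, 6}, leaving only 2.
Row 1, column 1: row 1 has {2, 3, 5, 6} and column 1 has {1, 5, 6}, leaving only 4.
Row 1 already has {2, 3, 4, 5, 6} and column 3 already has {2, 3}, so row 1, column 3 must be 1.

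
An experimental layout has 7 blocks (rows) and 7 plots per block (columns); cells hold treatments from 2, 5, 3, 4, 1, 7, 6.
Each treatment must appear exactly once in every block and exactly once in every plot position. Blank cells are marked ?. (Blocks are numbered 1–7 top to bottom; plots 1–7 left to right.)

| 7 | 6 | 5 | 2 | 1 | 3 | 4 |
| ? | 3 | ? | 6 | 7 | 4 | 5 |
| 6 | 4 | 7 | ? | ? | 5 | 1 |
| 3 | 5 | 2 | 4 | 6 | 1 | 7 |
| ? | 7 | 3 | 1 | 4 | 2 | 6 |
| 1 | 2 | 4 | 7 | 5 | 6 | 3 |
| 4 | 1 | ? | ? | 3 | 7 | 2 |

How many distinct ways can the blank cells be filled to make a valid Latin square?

Block 2, plot 1: eliminating its block and plot leaves {2}.
Block 2, plot 3: eliminating its block and plot leaves {1}.
Block 3, plot 4: eliminating its block and plot leaves {3}.
Block 3, plot 5: eliminating its block and plot leaves {2}.
Block 5, plot 1: eliminating its block and plot leaves {5}.
Block 7, plot 3: eliminating its block and plot leaves {6}.
Block 7, plot 4: eliminating its block and plot leaves {5}.
Only one assignment across all blanks avoids any block or plot repeat, giving 1 completion.

1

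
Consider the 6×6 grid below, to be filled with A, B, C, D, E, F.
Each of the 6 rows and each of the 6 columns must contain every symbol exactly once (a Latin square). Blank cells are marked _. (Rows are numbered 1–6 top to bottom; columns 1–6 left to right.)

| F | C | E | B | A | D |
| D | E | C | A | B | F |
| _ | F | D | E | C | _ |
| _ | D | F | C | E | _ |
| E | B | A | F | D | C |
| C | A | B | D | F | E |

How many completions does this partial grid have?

2

Row 3, column 1: eliminating its row and column leaves {A, B}.
Row 3, column 6: eliminating its row and column leaves {A, B}.
Row 4, column 1: eliminating its row and column leaves {A, B}.
Row 4, column 6: eliminating its row and column leaves {A, B}.
Enumerating the assignments across these blanks that avoid any row or column repeat gives 2 completions.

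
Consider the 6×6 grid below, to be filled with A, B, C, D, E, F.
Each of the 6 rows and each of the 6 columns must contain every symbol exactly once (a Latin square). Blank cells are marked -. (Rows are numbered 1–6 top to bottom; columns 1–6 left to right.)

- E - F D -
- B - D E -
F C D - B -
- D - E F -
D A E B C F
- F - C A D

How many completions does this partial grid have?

Row 1, column 1: eliminating its row and column leaves {A, B, C}.
Row 1, column 3: eliminating its row and column leaves {A, B, C}.
Row 1, column 6: eliminating its row and column leaves {A, B, C}.
Row 2, column 1: eliminating its row and column leaves {A, C}.
Row 2, column 3: eliminating its row and column leaves {A, C, F}.
Row 2, column 6: eliminating its row and column leaves {A, C}.
Row 3, column 4: eliminating its row and column leaves {A}.
Row 3, column 6: eliminating its row and column leaves {A, E}.
Row 4, column 1: eliminating its row and column leaves {A, B, C}.
Row 4, column 3: eliminating its row and column leaves {A, B, C}.
Row 4, column 6: eliminating its row and column leaves {A, B, C}.
Row 6, column 1: eliminating its row and column leaves {B, E}.
Row 6, column 3: eliminating its row and column leaves {B}.
Enumerating the assignments across these blanks that avoid any row or column repeat gives 4 completions.

4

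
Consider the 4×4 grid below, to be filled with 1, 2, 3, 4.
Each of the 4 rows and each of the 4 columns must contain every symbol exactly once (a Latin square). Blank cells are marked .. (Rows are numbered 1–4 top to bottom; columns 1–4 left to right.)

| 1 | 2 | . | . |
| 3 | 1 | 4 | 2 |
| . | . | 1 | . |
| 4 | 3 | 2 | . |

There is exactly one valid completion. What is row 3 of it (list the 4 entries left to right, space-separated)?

Row 3, column 1: row 3 has {1} and column 1 has {1, 3, 4}, leaving only 2.
Row 3, column 2: row 3 has {1, 2} and column 2 has {1, 2, 3}, leaving only 4.
Row 3, column 4: row 3 has {1, 2, 4} and column 4 has {2}, leaving only 3.
So row 3 reads: 2 4 1 3.

2 4 1 3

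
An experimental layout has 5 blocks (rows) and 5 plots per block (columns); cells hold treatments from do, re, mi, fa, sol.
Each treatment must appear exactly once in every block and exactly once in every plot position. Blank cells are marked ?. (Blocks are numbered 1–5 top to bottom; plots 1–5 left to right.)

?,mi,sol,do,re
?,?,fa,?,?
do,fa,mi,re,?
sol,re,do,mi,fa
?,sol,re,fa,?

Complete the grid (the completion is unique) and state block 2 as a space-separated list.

re do fa sol mi

Block 2, plot 2: block 2 has {fa} and plot 2 has {re, mi, fa, sol}, leaving only do.
Block 2, plot 4: block 2 has {do, fa} and plot 4 has {do, re, mi, fa}, leaving only sol.
Block 2, plot 5: block 2 has {do, fa, sol} and plot 5 has {re, fa}, leaving only mi.
Block 2, plot 1: block 2 has {do, mi, fa, sol} and plot 1 has {do, sol}, leaving only re.
So block 2 reads: re do fa sol mi.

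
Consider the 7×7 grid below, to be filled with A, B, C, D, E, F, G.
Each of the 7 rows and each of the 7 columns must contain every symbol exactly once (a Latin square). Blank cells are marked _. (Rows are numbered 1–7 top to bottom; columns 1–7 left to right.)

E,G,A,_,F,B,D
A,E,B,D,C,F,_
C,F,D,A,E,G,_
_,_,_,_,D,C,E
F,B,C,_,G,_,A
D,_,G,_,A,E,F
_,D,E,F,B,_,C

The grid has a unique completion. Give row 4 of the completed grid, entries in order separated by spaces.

Row 4, column 2: row 4 has {C, D, E} and column 2 has {B, D, E, F, G}, leaving only A.
Row 4, column 3: row 4 has {A, C, D, E} and column 3 has {A, B, C, D, E, G}, leaving only F.
Row 1, column 4: row 1 has {A, B, D, E, F, G} and column 4 has {A, D, F}, leaving only C.
Row 2, column 7: row 2 has {A, B, C, D, E, F} and column 7 has {A, C, D, E, F}, leaving only G.
Row 3, column 7: row 3 has {A, C, D, E, F, G} and column 7 has {A, C, D, E, F, G}, leaving only B.
Row 5, column 4: row 5 has {A, B, C, F, G} and column 4 has {A, C, D, F}, leaving only E.
Row 5, column 6: row 5 has {A, B, C, E, F, G} and column 6 has {B, C, E, F, G}, leaving only D.
Row 6, column 2: row 6 has {A, D, E, F, G} and column 2 has {A, B, D, E, F, G}, leaving only C.
Row 6, column 4: row 6 has {A, C, D, E, F, G} and column 4 has {A, C, D, E, F}, leaving only B.
Row 4, column 4: row 4 has {A, C, D, E, F} and column 4 has {A, B, C, D, E, F}, leaving only G.
Row 4, column 1: row 4 has {A, C, D, E, F, G} and column 1 has {A, C, D, E, F}, leaving only B.
So row 4 reads: B A F G D C E.

B A F G D C E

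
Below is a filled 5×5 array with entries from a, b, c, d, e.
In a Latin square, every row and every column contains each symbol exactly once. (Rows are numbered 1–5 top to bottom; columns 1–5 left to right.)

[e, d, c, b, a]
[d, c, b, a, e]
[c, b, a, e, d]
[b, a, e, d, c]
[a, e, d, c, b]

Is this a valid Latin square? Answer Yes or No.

Yes

Each row is a permutation of the 5 symbols, and so is each column.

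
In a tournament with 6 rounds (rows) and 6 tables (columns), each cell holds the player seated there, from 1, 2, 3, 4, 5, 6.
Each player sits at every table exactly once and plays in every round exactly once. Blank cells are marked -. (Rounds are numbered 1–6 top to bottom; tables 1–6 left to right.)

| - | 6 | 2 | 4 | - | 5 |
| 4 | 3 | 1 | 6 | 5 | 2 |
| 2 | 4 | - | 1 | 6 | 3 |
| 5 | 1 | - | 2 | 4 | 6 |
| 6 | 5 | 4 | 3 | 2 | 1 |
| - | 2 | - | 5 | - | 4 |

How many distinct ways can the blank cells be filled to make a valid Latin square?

Round 1, table 1: eliminating its round and table leaves {1, 3}.
Round 1, table 5: eliminating its round and table leaves {1, 3}.
Round 3, table 3: eliminating its round and table leaves {5}.
Round 4, table 3: eliminating its round and table leaves {3}.
Round 6, table 1: eliminating its round and table leaves {1, 3}.
Round 6, table 3: eliminating its round and table leaves {3, 6}.
Round 6, table 5: eliminating its round and table leaves {1, 3}.
Enumerating the assignments across these blanks that avoid any round or table repeat gives 2 completions.

2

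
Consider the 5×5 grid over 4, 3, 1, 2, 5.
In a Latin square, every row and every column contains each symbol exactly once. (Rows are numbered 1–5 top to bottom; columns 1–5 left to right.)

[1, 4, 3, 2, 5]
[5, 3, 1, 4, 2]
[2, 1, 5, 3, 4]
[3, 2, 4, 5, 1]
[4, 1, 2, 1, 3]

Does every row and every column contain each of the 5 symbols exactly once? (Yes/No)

Row 5 contains 1 twice (at columns 2 and 4), so it is not a permutation.

No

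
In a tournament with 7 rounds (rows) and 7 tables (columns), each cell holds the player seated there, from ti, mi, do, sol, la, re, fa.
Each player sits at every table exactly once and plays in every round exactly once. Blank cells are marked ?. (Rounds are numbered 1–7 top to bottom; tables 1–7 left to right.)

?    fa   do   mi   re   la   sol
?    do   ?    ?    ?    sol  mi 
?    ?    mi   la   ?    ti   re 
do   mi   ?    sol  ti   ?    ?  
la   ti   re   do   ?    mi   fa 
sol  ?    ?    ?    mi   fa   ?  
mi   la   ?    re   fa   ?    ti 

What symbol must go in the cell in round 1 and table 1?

Round 1 already has {mi, do, sol, la, re, fa} and table 1 already has {mi, do, sol, la}, so round 1, table 1 must be ti.

ti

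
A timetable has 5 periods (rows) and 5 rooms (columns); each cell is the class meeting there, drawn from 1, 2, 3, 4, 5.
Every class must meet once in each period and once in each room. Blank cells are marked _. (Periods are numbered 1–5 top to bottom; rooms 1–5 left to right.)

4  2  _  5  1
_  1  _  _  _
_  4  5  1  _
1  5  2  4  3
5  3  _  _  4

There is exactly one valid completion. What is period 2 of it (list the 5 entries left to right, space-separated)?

Period 1, room 3: period 1 has {1, 2, 4, 5} and room 3 has {2, 5}, leaving only 3.
Period 2, room 3: period 2 has {1} and room 3 has {2, 3, 5}, leaving only 4.
Period 3, room 5: period 3 has {1, 4, 5} and room 5 has {1, 3, 4}, leaving only 2.
Period 2, room 5: period 2 has {1, 4} and room 5 has {1, 2, 3, 4}, leaving only 5.
Period 3, room 1: period 3 has {1, 2, 4, 5} and room 1 has {1, 4, 5}, leaving only 3.
Period 2, room 1: period 2 has {1, 4, 5} and room 1 has {1, 3, 4, 5}, leaving only 2.
Period 2, room 4: period 2 has {1, 2, 4, 5} and room 4 has {1, 4, 5}, leaving only 3.
So period 2 reads: 2 1 4 3 5.

2 1 4 3 5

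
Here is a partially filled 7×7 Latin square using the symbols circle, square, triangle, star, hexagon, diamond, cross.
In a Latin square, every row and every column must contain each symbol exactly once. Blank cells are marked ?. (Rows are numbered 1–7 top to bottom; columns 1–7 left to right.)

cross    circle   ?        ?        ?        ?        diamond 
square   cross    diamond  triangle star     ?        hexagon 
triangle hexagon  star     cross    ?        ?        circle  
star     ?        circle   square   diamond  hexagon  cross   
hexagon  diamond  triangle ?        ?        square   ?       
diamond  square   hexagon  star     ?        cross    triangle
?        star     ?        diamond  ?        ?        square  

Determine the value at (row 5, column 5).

cross

Row 1, column 3: row 1 has {circle, diamond, cross} and column 3 has {circle, triangle, star, hexagon, diamond}, leaving only square.
Row 1, column 4: row 1 has {circle, square, diamond, cross} and column 4 has {square, triangle, star, diamond, cross}, leaving only hexagon.
Row 1, column 5: row 1 has {circle, square, hexagon, diamond, cross} and column 5 has {star, diamond}, leaving only triangle.
Row 1, column 6: row 1 has {circle, square, triangle, hexagon, diamond, cross} and column 6 has {square, hexagon, cross}, leaving only star.
Row 2, column 6: row 2 has {square, triangle, star, hexagon, diamond, cross} and column 6 has {square, star, hexagon, cross}, leaving only circle.
Row 3, column 5: row 3 has {circle, triangle, star, hexagon, cross} and column 5 has {triangle, star, diamond}, leaving only square.
Row 3, column 6: row 3 has {circle, square, triangle, star, hexagon, cross} and column 6 has {circle, square, star, hexagon, cross}, leaving only diamond.
Row 4, column 2: row 4 has {circle, square, star, hexagon, diamond, cross} and column 2 has {circle, square, star, hexagon, diamond, cross}, leaving only triangle.
Row 5, column 4: row 5 has {square, triangle, hexagon, diamond} and column 4 has {square, triangle, star, hexagon, diamond, cross}, leaving only circle.
Row 5 already has {circle, square, triangle, hexagon, diamond} and column 5 already has {square, triangle, star, diamond}, so row 5, column 5 must be cross.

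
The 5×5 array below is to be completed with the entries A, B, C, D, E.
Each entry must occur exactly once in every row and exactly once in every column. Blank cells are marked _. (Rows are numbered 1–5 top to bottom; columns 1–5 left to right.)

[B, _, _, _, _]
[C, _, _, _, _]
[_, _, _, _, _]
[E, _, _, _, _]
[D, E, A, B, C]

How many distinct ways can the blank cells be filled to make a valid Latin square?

56

Row 1, column 2: eliminating its row and column leaves {A, C, D}.
Row 1, column 3: eliminating its row and column leaves {C, D, E}.
Row 1, column 4: eliminating its row and column leaves {A, C, D, E}.
Row 1, column 5: eliminating its row and column leaves {A, D, E}.
Row 2, column 2: eliminating its row and column leaves {A, B, D}.
Row 2, column 3: eliminating its row and column leaves {B, D, E}.
Row 2, column 4: eliminating its row and column leaves {A, D, E}.
Row 2, column 5: eliminating its row and column leaves {A, B, D, E}.
Row 3, column 1: eliminating its row and column leaves {A}.
Row 3, column 2: eliminating its row and column leaves {A, B, C, D}.
Row 3, column 3: eliminating its row and column leaves {B, C, D, E}.
Row 3, column 4: eliminating its row and column leaves {A, C, D, E}.
Row 3, column 5: eliminating its row and column leaves {A, B, D, E}.
Row 4, column 2: eliminating its row and column leaves {A, B, C, D}.
Row 4, column 3: eliminating its row and column leaves {B, C, D}.
Row 4, column 4: eliminating its row and column leaves {A, C, D}.
Row 4, column 5: eliminating its row and column leaves {A, B, D}.
Enumerating the assignments across these blanks that avoid any row or column repeat gives 56 completions.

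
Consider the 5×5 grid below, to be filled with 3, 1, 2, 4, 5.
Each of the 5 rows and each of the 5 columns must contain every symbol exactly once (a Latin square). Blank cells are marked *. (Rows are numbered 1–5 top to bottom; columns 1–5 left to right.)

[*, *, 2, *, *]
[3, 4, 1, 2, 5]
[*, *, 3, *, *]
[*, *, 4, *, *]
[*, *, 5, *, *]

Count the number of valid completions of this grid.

Row 1, column 1: eliminating its row and column leaves {1, 4, 5}.
Row 1, column 2: eliminating its row and column leaves {3, 1, 5}.
Row 1, column 4: eliminating its row and column leaves {3, 1, 4, 5}.
Row 1, column 5: eliminating its row and column leaves {3, 1, 4}.
Row 3, column 1: eliminating its row and column leaves {1, 2, 4, 5}.
Row 3, column 2: eliminating its row and column leaves {1, 2, 5}.
Row 3, column 4: eliminating its row and column leaves {1, 4, 5}.
Row 3, column 5: eliminating its row and column leaves {1, 2, 4}.
Row 4, column 1: eliminating its row and column leaves {1, 2, 5}.
Row 4, column 2: eliminating its row and column leaves {3, 1, 2, 5}.
Row 4, column 4: eliminating its row and column leaves {3, 1, 5}.
Row 4, column 5: eliminating its row and column leaves {3, 1, 2}.
Row 5, column 1: eliminating its row and column leaves {1, 2, 4}.
Row 5, column 2: eliminating its row and column leaves {3, 1, 2}.
Row 5, column 4: eliminating its row and column leaves {3, 1, 4}.
Row 5, column 5: eliminating its row and column leaves {3, 1, 2, 4}.
Enumerating the assignments across these blanks that avoid any row or column repeat gives 56 completions.

56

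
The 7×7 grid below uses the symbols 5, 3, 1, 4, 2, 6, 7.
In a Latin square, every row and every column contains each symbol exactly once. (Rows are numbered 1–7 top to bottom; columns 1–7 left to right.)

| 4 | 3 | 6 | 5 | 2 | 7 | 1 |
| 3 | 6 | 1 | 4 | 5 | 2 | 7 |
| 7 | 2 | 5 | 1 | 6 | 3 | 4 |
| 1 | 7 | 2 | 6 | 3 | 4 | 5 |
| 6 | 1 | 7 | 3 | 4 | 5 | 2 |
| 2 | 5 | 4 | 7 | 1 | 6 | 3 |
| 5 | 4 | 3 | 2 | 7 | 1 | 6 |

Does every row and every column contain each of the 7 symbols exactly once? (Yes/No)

Each row is a permutation of the 7 symbols, and so is each column.

Yes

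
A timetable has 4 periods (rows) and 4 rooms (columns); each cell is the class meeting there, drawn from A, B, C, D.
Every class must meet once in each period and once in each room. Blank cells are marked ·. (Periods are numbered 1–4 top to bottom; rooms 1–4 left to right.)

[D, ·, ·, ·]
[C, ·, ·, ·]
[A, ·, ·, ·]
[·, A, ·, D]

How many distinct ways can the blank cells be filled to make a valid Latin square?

4

Period 1, room 2: eliminating its period and room leaves {B, C}.
Period 1, room 3: eliminating its period and room leaves {A, B, C}.
Period 1, room 4: eliminating its period and room leaves {A, B, C}.
Period 2, room 2: eliminating its period and room leaves {B, D}.
Period 2, room 3: eliminating its period and room leaves {A, B, D}.
Period 2, room 4: eliminating its period and room leaves {A, B}.
Period 3, room 2: eliminating its period and room leaves {B, C, D}.
Period 3, room 3: eliminating its period and room leaves {B, C, D}.
Period 3, room 4: eliminating its period and room leaves {B, C}.
Period 4, room 1: eliminating its period and room leaves {B}.
Period 4, room 3: eliminating its period and room leaves {B, C}.
Enumerating the assignments across these blanks that avoid any period or room repeat gives 4 completions.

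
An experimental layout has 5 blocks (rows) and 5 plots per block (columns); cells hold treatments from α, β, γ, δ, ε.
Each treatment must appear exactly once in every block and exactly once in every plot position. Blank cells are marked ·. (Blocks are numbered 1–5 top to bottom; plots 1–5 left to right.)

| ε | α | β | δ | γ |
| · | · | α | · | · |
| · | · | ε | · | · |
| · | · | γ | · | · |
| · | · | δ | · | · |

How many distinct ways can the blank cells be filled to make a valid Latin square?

56

Block 2, plot 1: eliminating its block and plot leaves {β, γ, δ}.
Block 2, plot 2: eliminating its block and plot leaves {β, γ, δ, ε}.
Block 2, plot 4: eliminating its block and plot leaves {β, γ, ε}.
Block 2, plot 5: eliminating its block and plot leaves {β, δ, ε}.
Block 3, plot 1: eliminating its block and plot leaves {α, β, γ, δ}.
Block 3, plot 2: eliminating its block and plot leaves {β, γ, δ}.
Block 3, plot 4: eliminating its block and plot leaves {α, β, γ}.
Block 3, plot 5: eliminating its block and plot leaves {α, β, δ}.
Block 4, plot 1: eliminating its block and plot leaves {α, β, δ}.
Block 4, plot 2: eliminating its block and plot leaves {β, δ, ε}.
Block 4, plot 4: eliminating its block and plot leaves {α, β, ε}.
Block 4, plot 5: eliminating its block and plot leaves {α, β, δ, ε}.
Block 5, plot 1: eliminating its block and plot leaves {α, β, γ}.
Block 5, plot 2: eliminating its block and plot leaves {β, γ, ε}.
Block 5, plot 4: eliminating its block and plot leaves {α, β, γ, ε}.
Block 5, plot 5: eliminating its block and plot leaves {α, β, ε}.
Enumerating the assignments across these blanks that avoid any block or plot repeat gives 56 completions.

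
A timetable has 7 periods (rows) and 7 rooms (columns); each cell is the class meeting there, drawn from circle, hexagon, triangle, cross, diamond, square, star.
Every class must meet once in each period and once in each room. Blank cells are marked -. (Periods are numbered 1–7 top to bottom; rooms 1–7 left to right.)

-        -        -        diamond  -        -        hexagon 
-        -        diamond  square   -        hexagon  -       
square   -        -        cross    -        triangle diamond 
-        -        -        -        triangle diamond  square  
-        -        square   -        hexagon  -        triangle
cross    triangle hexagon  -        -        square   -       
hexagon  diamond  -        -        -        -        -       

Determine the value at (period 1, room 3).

triangle

Period 1, room 3 is narrowed to {circle, triangle, cross, star}.
If it were circle, propagating the remaining blanks reaches a contradiction.
If it were cross, propagating the remaining blanks reaches a contradiction.
If it were star, propagating the remaining blanks reaches a contradiction.
So period 1, room 3 must be triangle.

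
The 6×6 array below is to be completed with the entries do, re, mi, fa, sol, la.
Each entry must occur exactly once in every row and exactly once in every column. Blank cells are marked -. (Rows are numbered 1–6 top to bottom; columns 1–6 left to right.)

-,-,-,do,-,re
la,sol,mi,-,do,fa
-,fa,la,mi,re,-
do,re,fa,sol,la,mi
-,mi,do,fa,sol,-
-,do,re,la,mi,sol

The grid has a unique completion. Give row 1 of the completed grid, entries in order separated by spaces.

Row 1, column 2: row 1 has {do, re} and column 2 has {do, re, mi, fa, sol}, leaving only la.
Row 1, column 3: row 1 has {do, re, la} and column 3 has {do, re, mi, fa, la}, leaving only sol.
Row 1, column 5: row 1 has {do, re, sol, la} and column 5 has {do, re, mi, sol, la}, leaving only fa.
Row 1, column 1: row 1 has {do, re, fa, sol, la} and column 1 has {do, la}, leaving only mi.
So row 1 reads: mi la sol do fa re.

mi la sol do fa re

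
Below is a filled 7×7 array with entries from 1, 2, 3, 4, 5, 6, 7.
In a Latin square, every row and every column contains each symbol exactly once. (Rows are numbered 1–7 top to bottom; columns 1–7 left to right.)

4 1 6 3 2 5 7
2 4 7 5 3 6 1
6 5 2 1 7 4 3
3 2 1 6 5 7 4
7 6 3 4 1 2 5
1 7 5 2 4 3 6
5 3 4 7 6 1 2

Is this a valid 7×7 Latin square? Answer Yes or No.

Each row is a permutation of the 7 symbols, and so is each column.

Yes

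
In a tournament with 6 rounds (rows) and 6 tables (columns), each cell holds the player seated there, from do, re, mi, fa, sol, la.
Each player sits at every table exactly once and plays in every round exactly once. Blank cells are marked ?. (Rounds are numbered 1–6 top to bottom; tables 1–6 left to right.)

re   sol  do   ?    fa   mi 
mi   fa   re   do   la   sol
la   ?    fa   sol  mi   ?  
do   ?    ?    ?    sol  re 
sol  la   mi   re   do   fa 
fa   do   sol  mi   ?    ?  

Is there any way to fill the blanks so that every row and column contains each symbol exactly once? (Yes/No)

Yes

No round or table among the givens repeats a symbol, and propagating forced cells runs into no contradiction.
One valid completion exists (for instance, re sol do la fa mi / mi fa re do la sol / la re fa sol mi do / do mi la fa sol re / sol la mi re do fa / fa do sol mi re la).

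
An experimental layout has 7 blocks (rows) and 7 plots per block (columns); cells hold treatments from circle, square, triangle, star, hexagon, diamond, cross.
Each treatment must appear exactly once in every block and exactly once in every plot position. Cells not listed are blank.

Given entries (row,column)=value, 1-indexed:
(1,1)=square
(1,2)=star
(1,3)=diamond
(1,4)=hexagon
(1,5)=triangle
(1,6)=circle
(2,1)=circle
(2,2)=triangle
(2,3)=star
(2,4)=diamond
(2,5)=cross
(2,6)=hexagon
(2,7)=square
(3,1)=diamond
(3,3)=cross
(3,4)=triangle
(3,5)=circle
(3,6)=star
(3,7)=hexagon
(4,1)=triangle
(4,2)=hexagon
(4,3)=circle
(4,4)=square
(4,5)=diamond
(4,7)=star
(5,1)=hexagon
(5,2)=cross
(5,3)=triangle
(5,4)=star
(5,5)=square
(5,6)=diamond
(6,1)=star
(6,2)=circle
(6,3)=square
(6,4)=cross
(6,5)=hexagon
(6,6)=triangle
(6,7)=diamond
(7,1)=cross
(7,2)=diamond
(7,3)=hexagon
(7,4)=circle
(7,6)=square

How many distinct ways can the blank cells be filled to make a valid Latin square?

1

Block 1, plot 7: eliminating its block and plot leaves {cross}.
Block 3, plot 2: eliminating its block and plot leaves {square}.
Block 4, plot 6: eliminating its block and plot leaves {cross}.
Block 5, plot 7: eliminating its block and plot leaves {circle}.
Block 7, plot 5: eliminating its block and plot leaves {star}.
Block 7, plot 7: eliminating its block and plot leaves {triangle}.
Only one assignment across all blanks avoids any block or plot repeat, giving 1 completion.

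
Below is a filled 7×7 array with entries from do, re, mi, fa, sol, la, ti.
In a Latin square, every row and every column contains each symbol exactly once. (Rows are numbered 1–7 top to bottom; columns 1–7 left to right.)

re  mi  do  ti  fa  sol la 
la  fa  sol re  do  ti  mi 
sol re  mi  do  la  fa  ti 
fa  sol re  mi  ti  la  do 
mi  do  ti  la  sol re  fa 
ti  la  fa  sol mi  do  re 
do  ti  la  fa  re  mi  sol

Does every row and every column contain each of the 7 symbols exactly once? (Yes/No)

Yes

Each row is a permutation of the 7 symbols, and so is each column.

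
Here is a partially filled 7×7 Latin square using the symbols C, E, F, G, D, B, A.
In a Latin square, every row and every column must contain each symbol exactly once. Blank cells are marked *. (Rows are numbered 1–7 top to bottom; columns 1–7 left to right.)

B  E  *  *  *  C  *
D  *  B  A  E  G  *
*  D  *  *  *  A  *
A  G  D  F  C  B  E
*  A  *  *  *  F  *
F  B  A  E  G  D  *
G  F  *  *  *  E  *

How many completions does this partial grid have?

Row 1, column 3: eliminating its row and column leaves {F, G}.
Row 1, column 4: eliminating its row and column leaves {G, D}.
Row 1, column 5: eliminating its row and column leaves {F, D, A}.
Row 1, column 7: eliminating its row and column leaves {F, G, D, A}.
Row 2, column 2: eliminating its row and column leaves {C}.
Row 2, column 7: eliminating its row and column leaves {C, F}.
Row 3, column 1: eliminating its row and column leaves {C, E}.
Row 3, column 3: eliminating its row and column leaves {C, E, F, G}.
Row 3, column 4: eliminating its row and column leaves {C, G, B}.
Row 3, column 5: eliminating its row and column leaves {F, B}.
Row 3, column 7: eliminating its row and column leaves {C, F, G, B}.
Row 5, column 1: eliminating its row and column leaves {C, E}.
Row 5, column 3: eliminating its row and column leaves {C, E, G}.
Row 5, column 4: eliminating its row and column leaves {C, G, D, B}.
Row 5, column 5: eliminating its row and column leaves {D, B}.
Row 5, column 7: eliminating its row and column leaves {C, G, D, B}.
Row 6, column 7: eliminating its row and column leaves {C}.
Row 7, column 3: eliminating its row and column leaves {C}.
Row 7, column 4: eliminating its row and column leaves {C, D, B}.
Row 7, column 5: eliminating its row and column leaves {D, B, A}.
Row 7, column 7: eliminating its row and column leaves {C, D, B, A}.
Enumerating the assignments across these blanks that avoid any row or column repeat gives 8 completions.

8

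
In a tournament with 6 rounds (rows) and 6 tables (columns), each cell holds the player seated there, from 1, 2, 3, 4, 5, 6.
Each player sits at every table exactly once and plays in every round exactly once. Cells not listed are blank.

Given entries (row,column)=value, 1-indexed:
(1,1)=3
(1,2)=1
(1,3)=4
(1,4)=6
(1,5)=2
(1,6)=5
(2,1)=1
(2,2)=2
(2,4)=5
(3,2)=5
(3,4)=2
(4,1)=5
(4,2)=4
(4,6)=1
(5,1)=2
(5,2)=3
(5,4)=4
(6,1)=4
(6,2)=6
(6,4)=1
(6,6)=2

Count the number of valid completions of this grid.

3

Round 2, table 3: eliminating its round and table leaves {3, 6}.
Round 2, table 5: eliminating its round and table leaves {3, 4, 6}.
Round 2, table 6: eliminating its round and table leaves {3, 4, 6}.
Round 3, table 1: eliminating its round and table leaves {6}.
Round 3, table 3: eliminating its round and table leaves {1, 3, 6}.
Round 3, table 5: eliminating its round and table leaves {1, 3, 4, 6}.
Round 3, table 6: eliminating its round and table leaves {3, 4, 6}.
Round 4, table 3: eliminating its round and table leaves {2, 3, 6}.
Round 4, table 4: eliminating its round and table leaves {3}.
Round 4, table 5: eliminating its round and table leaves {3, 6}.
Round 5, table 3: eliminating its round and table leaves {1, 5, 6}.
Round 5, table 5: eliminating its round and table leaves {1, 5, 6}.
Round 5, table 6: eliminating its round and table leaves {6}.
Round 6, table 3: eliminating its round and table leaves {3, 5}.
Round 6, table 5: eliminating its round and table leaves {3, 5}.
Enumerating the assignments across these blanks that avoid any round or table repeat gives 3 completions.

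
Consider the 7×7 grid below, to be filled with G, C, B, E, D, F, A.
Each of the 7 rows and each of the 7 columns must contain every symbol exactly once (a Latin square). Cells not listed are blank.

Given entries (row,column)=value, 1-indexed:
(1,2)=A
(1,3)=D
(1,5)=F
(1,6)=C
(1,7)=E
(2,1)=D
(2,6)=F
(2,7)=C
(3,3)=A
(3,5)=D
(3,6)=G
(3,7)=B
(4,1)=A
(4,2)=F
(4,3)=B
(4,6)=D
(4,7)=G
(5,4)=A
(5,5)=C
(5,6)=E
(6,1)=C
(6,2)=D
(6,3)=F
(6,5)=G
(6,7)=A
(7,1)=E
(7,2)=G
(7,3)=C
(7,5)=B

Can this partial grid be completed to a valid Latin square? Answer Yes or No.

Row 3, column 1: row 3 has {G, B, D, A} and column 1 has {C, E, D, A}, so it must be F.
Row 4, column 5: row 4 has {G, B, D, F, A} and column 5 has {G, C, B, D, F}, so it must be E.
Row 2, column 5: row 2 has {C, D, F} and column 5 has {G, C, B, E, D, F}, so it must be A.
Row 4, column 4: row 4 has {G, B, E, D, F, A} and column 4 has {A}, so it must be C.
Row 3, column 4: row 3 has {G, B, D, F, A} and column 4 has {C, A}, so it must be E.
Row 3, column 2: row 3 has {G, B, E, D, F, A} and column 2 has {G, D, F, A}, so it must be C.
Row 5, column 2: row 5 has {C, E, A} and column 2 has {G, C, D, F, A}, so it must be B.
Row 2, column 2: row 2 has {C, D, F, A} and column 2 has {G, C, B, D, F, A}, so it must be E.
Row 2, column 3: row 2 has {C, E, D, F, A} and column 3 has {C, B, D, F, A}, so it must be G.
Now row 5, column 3: row 5 together with column 3 already contain {G, C, B, E, D, F, A} — every symbol — so nothing can go there. The grid has no valid completion.

No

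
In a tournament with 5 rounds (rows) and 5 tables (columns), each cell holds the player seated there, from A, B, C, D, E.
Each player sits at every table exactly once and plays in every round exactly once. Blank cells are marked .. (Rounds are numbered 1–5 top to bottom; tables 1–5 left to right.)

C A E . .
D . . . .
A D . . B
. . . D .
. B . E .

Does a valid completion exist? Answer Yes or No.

Round 5, table 1: round 5 together with table 1 already contain {A, B, C, D, E} — every symbol — so nothing can go there. The grid has no valid completion.

No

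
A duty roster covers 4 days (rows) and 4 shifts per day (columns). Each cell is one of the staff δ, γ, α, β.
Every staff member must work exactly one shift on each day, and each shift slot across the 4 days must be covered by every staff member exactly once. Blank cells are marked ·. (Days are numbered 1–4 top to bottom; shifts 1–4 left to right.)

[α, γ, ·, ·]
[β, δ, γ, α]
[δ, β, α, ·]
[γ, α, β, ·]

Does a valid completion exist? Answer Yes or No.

No day or shift among the givens repeats a symbol, and propagating forced cells runs into no contradiction.
One valid completion exists (for instance, α γ δ β / β δ γ α / δ β α γ / γ α β δ).

Yes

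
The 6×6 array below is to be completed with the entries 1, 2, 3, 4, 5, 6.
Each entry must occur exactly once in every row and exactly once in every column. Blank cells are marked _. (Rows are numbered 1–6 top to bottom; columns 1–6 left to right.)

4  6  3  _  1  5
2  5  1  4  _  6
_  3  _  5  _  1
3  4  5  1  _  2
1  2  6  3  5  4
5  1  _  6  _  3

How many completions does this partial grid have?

2

Row 1, column 4: eliminating its row and column leaves {2}.
Row 2, column 5: eliminating its row and column leaves {3}.
Row 3, column 1: eliminating its row and column leaves {6}.
Row 3, column 3: eliminating its row and column leaves {2, 4}.
Row 3, column 5: eliminating its row and column leaves {2, 4, 6}.
Row 4, column 5: eliminating its row and column leaves {6}.
Row 6, column 3: eliminating its row and column leaves {2, 4}.
Row 6, column 5: eliminating its row and column leaves {2, 4}.
Enumerating the assignments across these blanks that avoid any row or column repeat gives 2 completions.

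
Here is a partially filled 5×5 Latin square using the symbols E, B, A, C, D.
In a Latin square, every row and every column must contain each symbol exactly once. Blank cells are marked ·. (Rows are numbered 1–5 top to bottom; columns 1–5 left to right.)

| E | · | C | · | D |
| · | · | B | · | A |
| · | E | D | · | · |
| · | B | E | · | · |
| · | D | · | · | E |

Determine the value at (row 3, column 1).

Row 1, column 2: row 1 has {E, C, D} and column 2 has {E, B, D}, leaving only A.
Row 1, column 4: row 1 has {E, A, C, D} and column 4 has {}, leaving only B.
Row 2, column 2: row 2 has {B, A} and column 2 has {E, B, A, D}, leaving only C.
Row 2, column 1: row 2 has {B, A, C} and column 1 has {E}, leaving only D.
Row 2, column 4: row 2 has {B, A, C, D} and column 4 has {B}, leaving only E.
Row 4, column 5: row 4 has {E, B} and column 5 has {E, A, D}, leaving only C.
Row 3, column 5: row 3 has {E, D} and column 5 has {E, A, C, D}, leaving only B.
Row 4, column 1: row 4 has {E, B, C} and column 1 has {E, D}, leaving only A.
Row 3 already has {E, B, D} and column 1 already has {E, A, D}, so row 3, column 1 must be C.

C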